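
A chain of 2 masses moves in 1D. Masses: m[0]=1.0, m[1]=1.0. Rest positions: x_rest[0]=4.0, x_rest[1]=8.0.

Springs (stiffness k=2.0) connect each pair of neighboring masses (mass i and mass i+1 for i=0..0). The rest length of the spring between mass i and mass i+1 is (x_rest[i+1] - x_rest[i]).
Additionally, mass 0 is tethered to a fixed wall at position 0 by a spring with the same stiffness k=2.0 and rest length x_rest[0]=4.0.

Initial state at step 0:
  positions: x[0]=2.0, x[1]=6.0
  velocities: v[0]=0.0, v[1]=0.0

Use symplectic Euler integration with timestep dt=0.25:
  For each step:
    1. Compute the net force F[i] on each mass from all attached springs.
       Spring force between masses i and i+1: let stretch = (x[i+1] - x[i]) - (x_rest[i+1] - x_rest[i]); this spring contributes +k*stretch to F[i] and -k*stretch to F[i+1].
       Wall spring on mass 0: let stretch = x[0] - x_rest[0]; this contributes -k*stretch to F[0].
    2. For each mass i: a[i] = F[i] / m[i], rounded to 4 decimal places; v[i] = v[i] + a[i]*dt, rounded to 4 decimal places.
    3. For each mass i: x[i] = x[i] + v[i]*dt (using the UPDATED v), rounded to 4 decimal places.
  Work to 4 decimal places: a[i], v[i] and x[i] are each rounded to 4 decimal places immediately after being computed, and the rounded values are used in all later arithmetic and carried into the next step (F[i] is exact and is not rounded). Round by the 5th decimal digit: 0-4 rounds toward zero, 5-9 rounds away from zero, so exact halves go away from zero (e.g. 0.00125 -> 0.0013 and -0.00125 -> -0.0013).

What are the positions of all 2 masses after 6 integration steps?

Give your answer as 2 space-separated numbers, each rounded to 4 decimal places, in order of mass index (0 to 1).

Answer: 4.2523 7.3654

Derivation:
Step 0: x=[2.0000 6.0000] v=[0.0000 0.0000]
Step 1: x=[2.2500 6.0000] v=[1.0000 0.0000]
Step 2: x=[2.6875 6.0313] v=[1.7500 0.1250]
Step 3: x=[3.2071 6.1446] v=[2.0782 0.4531]
Step 4: x=[3.6930 6.3907] v=[1.9434 0.9844]
Step 5: x=[4.0545 6.7996] v=[1.4458 1.6356]
Step 6: x=[4.2523 7.3654] v=[0.7911 2.2631]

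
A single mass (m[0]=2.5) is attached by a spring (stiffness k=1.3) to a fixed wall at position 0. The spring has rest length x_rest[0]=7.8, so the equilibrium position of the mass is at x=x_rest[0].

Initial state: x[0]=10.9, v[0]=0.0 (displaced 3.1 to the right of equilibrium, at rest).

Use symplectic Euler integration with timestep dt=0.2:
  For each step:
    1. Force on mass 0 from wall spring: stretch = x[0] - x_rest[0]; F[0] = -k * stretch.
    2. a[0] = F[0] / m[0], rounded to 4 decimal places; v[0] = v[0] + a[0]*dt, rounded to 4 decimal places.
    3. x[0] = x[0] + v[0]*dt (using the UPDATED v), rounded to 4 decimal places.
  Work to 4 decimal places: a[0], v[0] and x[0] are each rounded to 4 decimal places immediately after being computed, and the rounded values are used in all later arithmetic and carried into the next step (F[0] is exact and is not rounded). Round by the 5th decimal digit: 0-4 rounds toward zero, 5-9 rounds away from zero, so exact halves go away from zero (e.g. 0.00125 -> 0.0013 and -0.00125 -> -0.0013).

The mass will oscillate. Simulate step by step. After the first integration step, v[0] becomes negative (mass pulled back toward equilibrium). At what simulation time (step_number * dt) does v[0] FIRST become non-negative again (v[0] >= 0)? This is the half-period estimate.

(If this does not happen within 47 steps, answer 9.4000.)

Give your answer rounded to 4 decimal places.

Answer: 4.4000

Derivation:
Step 0: x=[10.9000] v=[0.0000]
Step 1: x=[10.8355] v=[-0.3224]
Step 2: x=[10.7079] v=[-0.6381]
Step 3: x=[10.5198] v=[-0.9405]
Step 4: x=[10.2751] v=[-1.2234]
Step 5: x=[9.9789] v=[-1.4808]
Step 6: x=[9.6374] v=[-1.7074]
Step 7: x=[9.2577] v=[-1.8985]
Step 8: x=[8.8477] v=[-2.0501]
Step 9: x=[8.4159] v=[-2.1591]
Step 10: x=[7.9713] v=[-2.2232]
Step 11: x=[7.5231] v=[-2.2410]
Step 12: x=[7.0807] v=[-2.2122]
Step 13: x=[6.6532] v=[-2.1374]
Step 14: x=[6.2496] v=[-2.0181]
Step 15: x=[5.8782] v=[-1.8569]
Step 16: x=[5.5468] v=[-1.6570]
Step 17: x=[5.2623] v=[-1.4227]
Step 18: x=[5.0305] v=[-1.1588]
Step 19: x=[4.8563] v=[-0.8708]
Step 20: x=[4.7434] v=[-0.5647]
Step 21: x=[4.6940] v=[-0.2468]
Step 22: x=[4.7092] v=[0.0762]
First v>=0 after going negative at step 22, time=4.4000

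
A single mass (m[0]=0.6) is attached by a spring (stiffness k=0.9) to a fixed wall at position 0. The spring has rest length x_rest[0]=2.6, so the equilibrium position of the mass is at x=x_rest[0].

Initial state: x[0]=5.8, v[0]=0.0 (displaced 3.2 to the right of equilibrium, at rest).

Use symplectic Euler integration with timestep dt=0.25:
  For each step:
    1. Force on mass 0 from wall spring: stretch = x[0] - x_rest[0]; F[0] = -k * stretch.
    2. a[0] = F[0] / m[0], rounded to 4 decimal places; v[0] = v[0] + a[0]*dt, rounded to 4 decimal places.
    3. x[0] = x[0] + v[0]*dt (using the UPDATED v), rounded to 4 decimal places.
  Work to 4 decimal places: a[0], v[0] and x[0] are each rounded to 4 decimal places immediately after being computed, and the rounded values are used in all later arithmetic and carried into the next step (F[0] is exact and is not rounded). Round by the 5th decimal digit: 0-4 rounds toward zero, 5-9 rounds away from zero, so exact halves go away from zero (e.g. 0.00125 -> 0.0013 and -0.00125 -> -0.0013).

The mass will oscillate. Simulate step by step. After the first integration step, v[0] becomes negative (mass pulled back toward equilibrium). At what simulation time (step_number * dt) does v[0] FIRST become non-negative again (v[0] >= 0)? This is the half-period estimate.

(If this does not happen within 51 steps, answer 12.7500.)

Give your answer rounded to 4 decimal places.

Answer: 2.7500

Derivation:
Step 0: x=[5.8000] v=[0.0000]
Step 1: x=[5.5000] v=[-1.2000]
Step 2: x=[4.9281] v=[-2.2875]
Step 3: x=[4.1380] v=[-3.1606]
Step 4: x=[3.2037] v=[-3.7374]
Step 5: x=[2.2128] v=[-3.9638]
Step 6: x=[1.2582] v=[-3.8186]
Step 7: x=[0.4294] v=[-3.3154]
Step 8: x=[-0.1960] v=[-2.5014]
Step 9: x=[-0.5592] v=[-1.4529]
Step 10: x=[-0.6263] v=[-0.2682]
Step 11: x=[-0.3909] v=[0.9417]
First v>=0 after going negative at step 11, time=2.7500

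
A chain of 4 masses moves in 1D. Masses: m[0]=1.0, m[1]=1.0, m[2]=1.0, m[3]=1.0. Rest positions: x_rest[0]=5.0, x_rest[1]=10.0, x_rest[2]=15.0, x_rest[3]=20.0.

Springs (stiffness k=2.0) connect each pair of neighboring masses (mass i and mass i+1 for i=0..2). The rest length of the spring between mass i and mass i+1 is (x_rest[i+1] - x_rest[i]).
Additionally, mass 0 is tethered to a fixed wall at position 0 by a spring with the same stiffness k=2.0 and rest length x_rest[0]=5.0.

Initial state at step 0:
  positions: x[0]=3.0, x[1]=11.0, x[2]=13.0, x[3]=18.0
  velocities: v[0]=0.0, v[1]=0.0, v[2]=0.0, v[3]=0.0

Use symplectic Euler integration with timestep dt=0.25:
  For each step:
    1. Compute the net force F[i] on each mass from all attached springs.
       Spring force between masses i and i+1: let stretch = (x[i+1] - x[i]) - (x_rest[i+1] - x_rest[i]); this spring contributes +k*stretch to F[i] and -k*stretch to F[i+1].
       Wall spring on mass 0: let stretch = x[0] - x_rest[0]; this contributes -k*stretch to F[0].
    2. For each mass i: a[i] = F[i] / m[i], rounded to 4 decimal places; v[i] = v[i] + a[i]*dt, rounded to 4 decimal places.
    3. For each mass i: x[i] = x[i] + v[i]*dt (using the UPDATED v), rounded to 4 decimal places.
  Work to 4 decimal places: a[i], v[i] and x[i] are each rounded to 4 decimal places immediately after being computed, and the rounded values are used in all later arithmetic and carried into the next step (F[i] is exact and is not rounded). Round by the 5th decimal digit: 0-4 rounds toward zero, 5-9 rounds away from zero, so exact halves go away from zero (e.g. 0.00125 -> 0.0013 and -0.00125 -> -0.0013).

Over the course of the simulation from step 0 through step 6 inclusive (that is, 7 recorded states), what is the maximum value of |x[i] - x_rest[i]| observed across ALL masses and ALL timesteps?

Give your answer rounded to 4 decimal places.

Step 0: x=[3.0000 11.0000 13.0000 18.0000] v=[0.0000 0.0000 0.0000 0.0000]
Step 1: x=[3.6250 10.2500 13.3750 18.0000] v=[2.5000 -3.0000 1.5000 0.0000]
Step 2: x=[4.6250 9.0625 13.9375 18.0469] v=[4.0000 -4.7500 2.2500 0.1875]
Step 3: x=[5.6016 7.9297 14.4043 18.2051] v=[3.9063 -4.5313 1.8672 0.6328]
Step 4: x=[6.1690 7.3152 14.5369 18.5132] v=[2.2696 -2.4581 0.5303 1.2324]
Step 5: x=[6.1086 7.4601 14.2638 18.9493] v=[-0.2418 0.5797 -1.0924 1.7443]
Step 6: x=[5.4535 8.2866 13.7259 19.4247] v=[-2.6204 3.3058 -2.1515 1.9016]
Max displacement = 2.6848

Answer: 2.6848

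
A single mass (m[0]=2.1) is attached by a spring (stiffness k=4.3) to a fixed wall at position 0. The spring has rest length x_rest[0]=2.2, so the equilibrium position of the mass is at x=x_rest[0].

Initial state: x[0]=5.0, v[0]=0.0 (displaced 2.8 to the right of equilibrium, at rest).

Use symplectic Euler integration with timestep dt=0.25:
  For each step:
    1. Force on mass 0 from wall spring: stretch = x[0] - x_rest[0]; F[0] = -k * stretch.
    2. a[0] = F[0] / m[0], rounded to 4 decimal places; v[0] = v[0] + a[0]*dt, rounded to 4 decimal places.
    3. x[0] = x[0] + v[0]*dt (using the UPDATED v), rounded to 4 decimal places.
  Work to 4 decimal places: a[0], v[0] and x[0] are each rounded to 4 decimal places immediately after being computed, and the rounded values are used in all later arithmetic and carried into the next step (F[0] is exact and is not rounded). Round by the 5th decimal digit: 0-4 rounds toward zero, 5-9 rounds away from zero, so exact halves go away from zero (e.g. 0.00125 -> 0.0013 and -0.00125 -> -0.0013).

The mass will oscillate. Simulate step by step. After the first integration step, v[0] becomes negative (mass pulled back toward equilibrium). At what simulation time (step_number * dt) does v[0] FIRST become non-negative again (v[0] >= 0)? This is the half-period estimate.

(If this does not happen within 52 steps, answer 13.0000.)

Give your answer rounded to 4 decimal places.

Step 0: x=[5.0000] v=[0.0000]
Step 1: x=[4.6417] v=[-1.4333]
Step 2: x=[3.9709] v=[-2.6832]
Step 3: x=[3.0735] v=[-3.5897]
Step 4: x=[2.0643] v=[-4.0369]
Step 5: x=[1.0725] v=[-3.9674]
Step 6: x=[0.2250] v=[-3.3902]
Step 7: x=[-0.3698] v=[-2.3792]
Step 8: x=[-0.6357] v=[-1.0637]
Step 9: x=[-0.5387] v=[0.3879]
First v>=0 after going negative at step 9, time=2.2500

Answer: 2.2500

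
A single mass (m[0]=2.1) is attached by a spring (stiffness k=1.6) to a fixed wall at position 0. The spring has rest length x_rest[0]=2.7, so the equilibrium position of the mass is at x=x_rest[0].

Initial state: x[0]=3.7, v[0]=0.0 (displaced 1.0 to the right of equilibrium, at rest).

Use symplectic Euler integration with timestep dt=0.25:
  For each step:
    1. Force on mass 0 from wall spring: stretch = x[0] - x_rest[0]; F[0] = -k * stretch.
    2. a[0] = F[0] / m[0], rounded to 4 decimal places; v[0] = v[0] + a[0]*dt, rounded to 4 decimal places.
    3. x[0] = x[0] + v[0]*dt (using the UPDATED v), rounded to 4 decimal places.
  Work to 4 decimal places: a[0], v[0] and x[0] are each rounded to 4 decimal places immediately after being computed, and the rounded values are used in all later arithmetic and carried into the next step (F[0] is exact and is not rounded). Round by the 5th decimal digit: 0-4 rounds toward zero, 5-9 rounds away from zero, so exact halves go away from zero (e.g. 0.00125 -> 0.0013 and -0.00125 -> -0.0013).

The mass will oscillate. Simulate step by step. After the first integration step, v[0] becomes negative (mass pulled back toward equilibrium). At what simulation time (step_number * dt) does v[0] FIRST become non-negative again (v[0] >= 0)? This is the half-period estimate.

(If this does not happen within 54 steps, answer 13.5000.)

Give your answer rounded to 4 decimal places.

Step 0: x=[3.7000] v=[0.0000]
Step 1: x=[3.6524] v=[-0.1905]
Step 2: x=[3.5594] v=[-0.3719]
Step 3: x=[3.4255] v=[-0.5356]
Step 4: x=[3.2571] v=[-0.6738]
Step 5: x=[3.0621] v=[-0.7799]
Step 6: x=[2.8499] v=[-0.8489]
Step 7: x=[2.6305] v=[-0.8775]
Step 8: x=[2.4144] v=[-0.8643]
Step 9: x=[2.2119] v=[-0.8099]
Step 10: x=[2.0327] v=[-0.7169]
Step 11: x=[1.8853] v=[-0.5898]
Step 12: x=[1.7767] v=[-0.4346]
Step 13: x=[1.7120] v=[-0.2587]
Step 14: x=[1.6944] v=[-0.0705]
Step 15: x=[1.7247] v=[0.1211]
First v>=0 after going negative at step 15, time=3.7500

Answer: 3.7500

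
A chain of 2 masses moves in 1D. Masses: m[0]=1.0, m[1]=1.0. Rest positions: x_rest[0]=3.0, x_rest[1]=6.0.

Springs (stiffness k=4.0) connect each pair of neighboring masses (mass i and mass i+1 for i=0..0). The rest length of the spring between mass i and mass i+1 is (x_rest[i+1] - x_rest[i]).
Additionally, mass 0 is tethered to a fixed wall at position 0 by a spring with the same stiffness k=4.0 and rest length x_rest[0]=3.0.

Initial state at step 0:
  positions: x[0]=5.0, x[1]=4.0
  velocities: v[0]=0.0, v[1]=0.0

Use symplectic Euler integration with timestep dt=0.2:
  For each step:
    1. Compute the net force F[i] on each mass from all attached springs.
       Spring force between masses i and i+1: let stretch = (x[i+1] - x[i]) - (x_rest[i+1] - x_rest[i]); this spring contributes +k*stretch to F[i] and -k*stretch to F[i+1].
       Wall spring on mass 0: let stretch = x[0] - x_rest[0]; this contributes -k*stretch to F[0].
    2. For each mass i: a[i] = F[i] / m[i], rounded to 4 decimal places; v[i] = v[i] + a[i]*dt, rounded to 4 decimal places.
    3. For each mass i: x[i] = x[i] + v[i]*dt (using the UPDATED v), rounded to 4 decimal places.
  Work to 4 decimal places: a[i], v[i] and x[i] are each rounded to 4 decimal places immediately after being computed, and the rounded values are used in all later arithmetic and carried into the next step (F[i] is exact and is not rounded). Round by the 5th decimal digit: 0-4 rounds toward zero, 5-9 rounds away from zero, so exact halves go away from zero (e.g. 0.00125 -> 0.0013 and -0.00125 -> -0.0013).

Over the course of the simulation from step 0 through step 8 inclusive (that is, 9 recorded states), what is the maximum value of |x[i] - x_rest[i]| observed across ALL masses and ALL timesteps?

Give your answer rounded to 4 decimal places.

Answer: 2.5881

Derivation:
Step 0: x=[5.0000 4.0000] v=[0.0000 0.0000]
Step 1: x=[4.0400 4.6400] v=[-4.8000 3.2000]
Step 2: x=[2.5296 5.6640] v=[-7.5520 5.1200]
Step 3: x=[1.1160 6.6665] v=[-7.0682 5.0125]
Step 4: x=[0.4119 7.2609] v=[-3.5206 2.9721]
Step 5: x=[0.7377 7.2395] v=[1.6291 -0.1071]
Step 6: x=[1.9858 6.6578] v=[6.2404 -2.9085]
Step 7: x=[3.6637 5.8086] v=[8.3894 -4.2461]
Step 8: x=[5.0986 5.0962] v=[7.1744 -3.5620]
Max displacement = 2.5881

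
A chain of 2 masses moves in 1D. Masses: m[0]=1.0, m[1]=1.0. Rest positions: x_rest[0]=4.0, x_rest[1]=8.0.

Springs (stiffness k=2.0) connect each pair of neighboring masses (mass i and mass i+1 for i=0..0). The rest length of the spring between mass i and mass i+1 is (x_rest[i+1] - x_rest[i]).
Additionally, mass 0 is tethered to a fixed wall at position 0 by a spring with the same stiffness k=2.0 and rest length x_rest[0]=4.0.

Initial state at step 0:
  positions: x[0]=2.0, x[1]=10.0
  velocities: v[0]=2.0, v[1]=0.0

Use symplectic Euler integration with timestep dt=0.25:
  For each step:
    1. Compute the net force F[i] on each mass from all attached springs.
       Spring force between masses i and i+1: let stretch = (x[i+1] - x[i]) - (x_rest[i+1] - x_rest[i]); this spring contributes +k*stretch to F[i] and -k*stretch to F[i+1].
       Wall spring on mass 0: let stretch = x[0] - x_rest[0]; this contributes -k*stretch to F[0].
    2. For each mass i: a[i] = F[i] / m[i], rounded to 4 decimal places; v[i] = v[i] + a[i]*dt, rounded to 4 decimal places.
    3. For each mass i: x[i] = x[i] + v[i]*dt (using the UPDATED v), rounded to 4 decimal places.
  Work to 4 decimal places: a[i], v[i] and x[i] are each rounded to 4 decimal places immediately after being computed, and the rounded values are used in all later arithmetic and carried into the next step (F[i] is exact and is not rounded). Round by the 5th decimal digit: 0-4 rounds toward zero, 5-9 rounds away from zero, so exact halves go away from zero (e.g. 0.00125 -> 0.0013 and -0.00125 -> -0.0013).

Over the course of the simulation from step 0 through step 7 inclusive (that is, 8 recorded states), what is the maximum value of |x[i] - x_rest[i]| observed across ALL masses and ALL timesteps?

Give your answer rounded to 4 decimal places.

Answer: 3.2870

Derivation:
Step 0: x=[2.0000 10.0000] v=[2.0000 0.0000]
Step 1: x=[3.2500 9.5000] v=[5.0000 -2.0000]
Step 2: x=[4.8750 8.7188] v=[6.5000 -3.1250]
Step 3: x=[6.3711 7.9571] v=[5.9844 -3.0469]
Step 4: x=[7.2691 7.4971] v=[3.5919 -1.8399]
Step 5: x=[7.2870 7.5086] v=[0.0714 0.0461]
Step 6: x=[6.4217 7.9924] v=[-3.4613 1.9353]
Step 7: x=[4.9500 8.7799] v=[-5.8868 3.1500]
Max displacement = 3.2870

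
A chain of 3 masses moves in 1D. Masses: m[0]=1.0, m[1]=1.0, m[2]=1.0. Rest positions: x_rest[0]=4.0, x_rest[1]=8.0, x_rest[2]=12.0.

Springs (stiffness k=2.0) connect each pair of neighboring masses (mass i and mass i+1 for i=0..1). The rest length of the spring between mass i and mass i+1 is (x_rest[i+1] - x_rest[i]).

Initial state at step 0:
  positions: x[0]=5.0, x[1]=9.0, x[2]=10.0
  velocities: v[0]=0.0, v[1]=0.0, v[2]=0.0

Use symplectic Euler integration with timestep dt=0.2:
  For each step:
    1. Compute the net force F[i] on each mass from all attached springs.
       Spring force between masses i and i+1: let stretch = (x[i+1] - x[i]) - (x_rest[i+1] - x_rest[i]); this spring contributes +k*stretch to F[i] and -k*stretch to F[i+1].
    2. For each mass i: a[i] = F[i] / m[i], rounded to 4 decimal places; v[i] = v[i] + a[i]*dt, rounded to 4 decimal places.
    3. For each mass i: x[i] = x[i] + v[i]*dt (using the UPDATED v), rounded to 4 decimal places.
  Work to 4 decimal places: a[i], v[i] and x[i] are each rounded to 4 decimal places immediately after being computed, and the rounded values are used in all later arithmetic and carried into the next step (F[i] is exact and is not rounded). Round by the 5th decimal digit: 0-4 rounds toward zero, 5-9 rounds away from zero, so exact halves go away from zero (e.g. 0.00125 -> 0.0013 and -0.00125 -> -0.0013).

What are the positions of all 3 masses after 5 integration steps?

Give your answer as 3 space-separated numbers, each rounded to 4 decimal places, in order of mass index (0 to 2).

Step 0: x=[5.0000 9.0000 10.0000] v=[0.0000 0.0000 0.0000]
Step 1: x=[5.0000 8.7600 10.2400] v=[0.0000 -1.2000 1.2000]
Step 2: x=[4.9808 8.3376 10.6816] v=[-0.0960 -2.1120 2.2080]
Step 3: x=[4.9101 7.8342 11.2557] v=[-0.3533 -2.5171 2.8704]
Step 4: x=[4.7534 7.3706 11.8761] v=[-0.7837 -2.3181 3.1018]
Step 5: x=[4.4860 7.0580 12.4560] v=[-1.3368 -1.5628 2.8996]

Answer: 4.4860 7.0580 12.4560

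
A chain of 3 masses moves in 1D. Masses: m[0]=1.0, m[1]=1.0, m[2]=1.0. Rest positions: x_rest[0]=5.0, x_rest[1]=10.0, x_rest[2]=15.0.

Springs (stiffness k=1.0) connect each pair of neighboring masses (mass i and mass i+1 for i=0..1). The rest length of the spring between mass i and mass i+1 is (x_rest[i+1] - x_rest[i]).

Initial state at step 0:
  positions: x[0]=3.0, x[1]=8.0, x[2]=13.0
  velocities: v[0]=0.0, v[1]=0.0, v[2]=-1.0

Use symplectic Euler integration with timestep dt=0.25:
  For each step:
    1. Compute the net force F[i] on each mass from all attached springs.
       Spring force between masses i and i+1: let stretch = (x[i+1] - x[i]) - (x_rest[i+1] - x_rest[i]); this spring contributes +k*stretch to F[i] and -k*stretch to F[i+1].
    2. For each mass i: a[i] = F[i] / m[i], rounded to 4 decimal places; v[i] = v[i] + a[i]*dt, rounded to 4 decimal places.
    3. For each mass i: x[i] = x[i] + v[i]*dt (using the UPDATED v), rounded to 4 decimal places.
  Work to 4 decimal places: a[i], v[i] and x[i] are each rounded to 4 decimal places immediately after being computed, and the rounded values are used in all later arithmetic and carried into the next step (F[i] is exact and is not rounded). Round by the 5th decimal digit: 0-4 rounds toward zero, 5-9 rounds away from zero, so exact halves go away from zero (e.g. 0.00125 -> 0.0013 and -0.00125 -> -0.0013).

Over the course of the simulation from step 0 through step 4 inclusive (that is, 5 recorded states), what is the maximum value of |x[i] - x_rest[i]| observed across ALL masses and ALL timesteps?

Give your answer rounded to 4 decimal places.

Answer: 2.8552

Derivation:
Step 0: x=[3.0000 8.0000 13.0000] v=[0.0000 0.0000 -1.0000]
Step 1: x=[3.0000 8.0000 12.7500] v=[0.0000 0.0000 -1.0000]
Step 2: x=[3.0000 7.9844 12.5156] v=[0.0000 -0.0625 -0.9375]
Step 3: x=[2.9990 7.9405 12.3105] v=[-0.0039 -0.1758 -0.8203]
Step 4: x=[2.9944 7.8608 12.1448] v=[-0.0185 -0.3187 -0.6628]
Max displacement = 2.8552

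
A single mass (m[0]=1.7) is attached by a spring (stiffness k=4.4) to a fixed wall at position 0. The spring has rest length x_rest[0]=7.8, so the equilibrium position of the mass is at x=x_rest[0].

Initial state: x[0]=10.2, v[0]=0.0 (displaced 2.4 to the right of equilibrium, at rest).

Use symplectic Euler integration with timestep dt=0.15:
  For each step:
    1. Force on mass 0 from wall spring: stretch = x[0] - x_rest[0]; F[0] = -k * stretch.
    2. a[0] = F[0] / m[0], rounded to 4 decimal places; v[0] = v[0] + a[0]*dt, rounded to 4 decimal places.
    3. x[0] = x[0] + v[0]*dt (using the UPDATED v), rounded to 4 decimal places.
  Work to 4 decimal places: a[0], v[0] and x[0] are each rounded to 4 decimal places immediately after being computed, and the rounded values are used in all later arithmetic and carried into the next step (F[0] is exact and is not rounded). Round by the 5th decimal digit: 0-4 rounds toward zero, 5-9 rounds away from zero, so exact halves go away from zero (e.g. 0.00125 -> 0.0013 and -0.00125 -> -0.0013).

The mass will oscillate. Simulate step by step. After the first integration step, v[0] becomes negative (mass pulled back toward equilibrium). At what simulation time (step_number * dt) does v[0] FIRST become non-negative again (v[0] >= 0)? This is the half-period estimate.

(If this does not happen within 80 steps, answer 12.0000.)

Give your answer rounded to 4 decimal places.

Answer: 1.9500

Derivation:
Step 0: x=[10.2000] v=[0.0000]
Step 1: x=[10.0602] v=[-0.9318]
Step 2: x=[9.7888] v=[-1.8093]
Step 3: x=[9.4016] v=[-2.5814]
Step 4: x=[8.9211] v=[-3.2032]
Step 5: x=[8.3753] v=[-3.6385]
Step 6: x=[7.7960] v=[-3.8619]
Step 7: x=[7.2170] v=[-3.8603]
Step 8: x=[6.6719] v=[-3.6340]
Step 9: x=[6.1925] v=[-3.1960]
Step 10: x=[5.8067] v=[-2.5719]
Step 11: x=[5.5370] v=[-1.7980]
Step 12: x=[5.3991] v=[-0.9194]
Step 13: x=[5.4010] v=[0.0127]
First v>=0 after going negative at step 13, time=1.9500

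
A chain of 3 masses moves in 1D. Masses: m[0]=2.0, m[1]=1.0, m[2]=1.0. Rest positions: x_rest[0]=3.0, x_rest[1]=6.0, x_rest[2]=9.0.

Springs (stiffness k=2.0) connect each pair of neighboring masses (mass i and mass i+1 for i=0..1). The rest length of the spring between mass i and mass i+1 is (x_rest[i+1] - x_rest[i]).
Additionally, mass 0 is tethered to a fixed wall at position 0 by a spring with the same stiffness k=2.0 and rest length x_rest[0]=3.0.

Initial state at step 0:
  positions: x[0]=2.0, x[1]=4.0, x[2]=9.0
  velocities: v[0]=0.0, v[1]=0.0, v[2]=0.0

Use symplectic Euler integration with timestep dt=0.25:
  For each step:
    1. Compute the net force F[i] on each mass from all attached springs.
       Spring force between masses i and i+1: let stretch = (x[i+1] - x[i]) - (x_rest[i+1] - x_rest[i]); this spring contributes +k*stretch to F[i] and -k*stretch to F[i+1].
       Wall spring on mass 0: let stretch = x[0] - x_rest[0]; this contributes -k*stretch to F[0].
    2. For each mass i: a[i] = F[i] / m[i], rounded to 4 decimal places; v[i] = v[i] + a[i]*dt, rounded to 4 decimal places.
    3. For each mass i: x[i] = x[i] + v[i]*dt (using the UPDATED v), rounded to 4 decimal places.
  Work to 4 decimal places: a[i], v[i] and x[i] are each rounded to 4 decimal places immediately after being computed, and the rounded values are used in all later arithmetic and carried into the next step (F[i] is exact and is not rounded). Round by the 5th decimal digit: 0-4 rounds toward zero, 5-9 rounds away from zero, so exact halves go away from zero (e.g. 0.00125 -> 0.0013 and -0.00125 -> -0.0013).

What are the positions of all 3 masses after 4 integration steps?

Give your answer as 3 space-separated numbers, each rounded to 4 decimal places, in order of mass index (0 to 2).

Answer: 2.2805 6.1672 7.5028

Derivation:
Step 0: x=[2.0000 4.0000 9.0000] v=[0.0000 0.0000 0.0000]
Step 1: x=[2.0000 4.3750 8.7500] v=[0.0000 1.5000 -1.0000]
Step 2: x=[2.0235 5.0000 8.3281] v=[0.0938 2.5000 -1.6875]
Step 3: x=[2.1065 5.6690 7.8652] v=[0.3321 2.6758 -1.8516]
Step 4: x=[2.2805 6.1672 7.5028] v=[0.6961 1.9927 -1.4497]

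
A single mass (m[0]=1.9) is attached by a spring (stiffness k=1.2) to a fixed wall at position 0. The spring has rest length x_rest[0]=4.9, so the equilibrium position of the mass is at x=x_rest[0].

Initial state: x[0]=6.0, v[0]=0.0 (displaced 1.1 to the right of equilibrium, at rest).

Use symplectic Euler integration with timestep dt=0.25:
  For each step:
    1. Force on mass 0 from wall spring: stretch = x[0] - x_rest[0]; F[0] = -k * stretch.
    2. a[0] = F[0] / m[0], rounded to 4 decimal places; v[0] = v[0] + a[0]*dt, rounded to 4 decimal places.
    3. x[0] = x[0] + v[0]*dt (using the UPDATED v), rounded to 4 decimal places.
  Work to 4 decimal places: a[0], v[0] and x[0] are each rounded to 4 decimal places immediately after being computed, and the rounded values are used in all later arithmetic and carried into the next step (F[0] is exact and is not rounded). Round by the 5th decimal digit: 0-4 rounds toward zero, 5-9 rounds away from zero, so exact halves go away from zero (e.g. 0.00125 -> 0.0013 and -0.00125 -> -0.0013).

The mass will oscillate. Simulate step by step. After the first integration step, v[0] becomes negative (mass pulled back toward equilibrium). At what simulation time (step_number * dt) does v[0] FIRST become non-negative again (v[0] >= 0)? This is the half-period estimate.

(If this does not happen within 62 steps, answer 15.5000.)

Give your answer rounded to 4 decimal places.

Answer: 4.0000

Derivation:
Step 0: x=[6.0000] v=[0.0000]
Step 1: x=[5.9566] v=[-0.1737]
Step 2: x=[5.8715] v=[-0.3405]
Step 3: x=[5.7480] v=[-0.4939]
Step 4: x=[5.5911] v=[-0.6278]
Step 5: x=[5.4069] v=[-0.7369]
Step 6: x=[5.2027] v=[-0.8169]
Step 7: x=[4.9865] v=[-0.8647]
Step 8: x=[4.7669] v=[-0.8784]
Step 9: x=[4.5526] v=[-0.8574]
Step 10: x=[4.3520] v=[-0.8026]
Step 11: x=[4.1730] v=[-0.7161]
Step 12: x=[4.0227] v=[-0.6013]
Step 13: x=[3.9070] v=[-0.4628]
Step 14: x=[3.8305] v=[-0.3060]
Step 15: x=[3.7962] v=[-0.1371]
Step 16: x=[3.8055] v=[0.0372]
First v>=0 after going negative at step 16, time=4.0000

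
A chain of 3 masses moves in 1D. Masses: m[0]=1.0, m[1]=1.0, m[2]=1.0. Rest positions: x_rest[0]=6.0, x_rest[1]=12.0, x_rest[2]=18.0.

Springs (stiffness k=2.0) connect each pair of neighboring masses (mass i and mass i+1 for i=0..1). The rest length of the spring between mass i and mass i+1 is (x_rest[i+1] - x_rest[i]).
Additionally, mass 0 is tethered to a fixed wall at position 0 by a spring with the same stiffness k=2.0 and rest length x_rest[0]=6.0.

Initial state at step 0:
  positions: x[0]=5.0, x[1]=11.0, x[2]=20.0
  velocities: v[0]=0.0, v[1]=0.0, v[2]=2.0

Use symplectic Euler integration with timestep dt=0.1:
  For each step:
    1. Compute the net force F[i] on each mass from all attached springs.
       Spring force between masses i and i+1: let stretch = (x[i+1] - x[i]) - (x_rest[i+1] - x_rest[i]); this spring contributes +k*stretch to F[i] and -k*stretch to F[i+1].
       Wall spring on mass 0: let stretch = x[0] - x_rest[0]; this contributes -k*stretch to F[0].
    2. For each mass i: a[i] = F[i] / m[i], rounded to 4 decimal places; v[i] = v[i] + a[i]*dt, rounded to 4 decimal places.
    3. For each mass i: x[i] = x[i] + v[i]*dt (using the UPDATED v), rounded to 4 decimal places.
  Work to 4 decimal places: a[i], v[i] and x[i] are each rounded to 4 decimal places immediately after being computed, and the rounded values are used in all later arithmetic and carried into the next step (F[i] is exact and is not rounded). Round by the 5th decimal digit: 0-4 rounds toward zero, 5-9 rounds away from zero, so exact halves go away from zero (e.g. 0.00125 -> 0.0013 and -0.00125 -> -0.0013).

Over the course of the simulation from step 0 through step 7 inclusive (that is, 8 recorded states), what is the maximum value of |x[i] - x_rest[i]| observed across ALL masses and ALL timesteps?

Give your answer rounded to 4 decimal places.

Answer: 2.2361

Derivation:
Step 0: x=[5.0000 11.0000 20.0000] v=[0.0000 0.0000 2.0000]
Step 1: x=[5.0200 11.0600 20.1400] v=[0.2000 0.6000 1.4000]
Step 2: x=[5.0604 11.1808 20.2184] v=[0.4040 1.2080 0.7840]
Step 3: x=[5.1220 11.3599 20.2361] v=[0.6160 1.7914 0.1765]
Step 4: x=[5.2059 11.5918 20.1962] v=[0.8392 2.3191 -0.3987]
Step 5: x=[5.3134 11.8681 20.1042] v=[1.0752 2.7628 -0.9196]
Step 6: x=[5.4458 12.1780 19.9675] v=[1.3235 3.0991 -1.3668]
Step 7: x=[5.6039 12.5091 19.7950] v=[1.5808 3.3106 -1.7247]
Max displacement = 2.2361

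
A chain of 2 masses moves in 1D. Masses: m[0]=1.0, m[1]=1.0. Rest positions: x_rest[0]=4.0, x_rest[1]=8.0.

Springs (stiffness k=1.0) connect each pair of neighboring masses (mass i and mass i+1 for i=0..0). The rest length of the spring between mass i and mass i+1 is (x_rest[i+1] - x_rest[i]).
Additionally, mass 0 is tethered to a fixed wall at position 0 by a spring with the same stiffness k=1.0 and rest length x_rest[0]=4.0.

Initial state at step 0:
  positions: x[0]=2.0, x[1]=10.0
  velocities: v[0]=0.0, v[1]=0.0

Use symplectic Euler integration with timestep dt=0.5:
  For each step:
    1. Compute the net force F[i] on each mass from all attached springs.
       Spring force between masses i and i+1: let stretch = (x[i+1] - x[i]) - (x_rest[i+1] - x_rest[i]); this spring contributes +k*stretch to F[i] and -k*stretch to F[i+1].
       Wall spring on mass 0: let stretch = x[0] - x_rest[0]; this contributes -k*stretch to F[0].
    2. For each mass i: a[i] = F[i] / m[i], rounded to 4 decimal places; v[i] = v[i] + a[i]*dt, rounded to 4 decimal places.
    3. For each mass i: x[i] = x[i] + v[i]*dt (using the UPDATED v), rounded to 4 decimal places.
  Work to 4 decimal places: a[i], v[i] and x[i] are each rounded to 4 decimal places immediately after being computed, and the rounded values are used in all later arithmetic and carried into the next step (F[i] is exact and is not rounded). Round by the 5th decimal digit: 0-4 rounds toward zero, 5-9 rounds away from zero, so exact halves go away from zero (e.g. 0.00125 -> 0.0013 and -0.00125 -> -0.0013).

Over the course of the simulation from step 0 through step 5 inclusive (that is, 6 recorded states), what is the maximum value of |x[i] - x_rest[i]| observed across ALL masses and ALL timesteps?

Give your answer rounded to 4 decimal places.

Step 0: x=[2.0000 10.0000] v=[0.0000 0.0000]
Step 1: x=[3.5000 9.0000] v=[3.0000 -2.0000]
Step 2: x=[5.5000 7.6250] v=[4.0000 -2.7500]
Step 3: x=[6.6563 6.7188] v=[2.3125 -1.8125]
Step 4: x=[6.1641 6.7970] v=[-0.9844 0.1563]
Step 5: x=[4.2891 7.7170] v=[-3.7500 1.8399]
Max displacement = 2.6563

Answer: 2.6563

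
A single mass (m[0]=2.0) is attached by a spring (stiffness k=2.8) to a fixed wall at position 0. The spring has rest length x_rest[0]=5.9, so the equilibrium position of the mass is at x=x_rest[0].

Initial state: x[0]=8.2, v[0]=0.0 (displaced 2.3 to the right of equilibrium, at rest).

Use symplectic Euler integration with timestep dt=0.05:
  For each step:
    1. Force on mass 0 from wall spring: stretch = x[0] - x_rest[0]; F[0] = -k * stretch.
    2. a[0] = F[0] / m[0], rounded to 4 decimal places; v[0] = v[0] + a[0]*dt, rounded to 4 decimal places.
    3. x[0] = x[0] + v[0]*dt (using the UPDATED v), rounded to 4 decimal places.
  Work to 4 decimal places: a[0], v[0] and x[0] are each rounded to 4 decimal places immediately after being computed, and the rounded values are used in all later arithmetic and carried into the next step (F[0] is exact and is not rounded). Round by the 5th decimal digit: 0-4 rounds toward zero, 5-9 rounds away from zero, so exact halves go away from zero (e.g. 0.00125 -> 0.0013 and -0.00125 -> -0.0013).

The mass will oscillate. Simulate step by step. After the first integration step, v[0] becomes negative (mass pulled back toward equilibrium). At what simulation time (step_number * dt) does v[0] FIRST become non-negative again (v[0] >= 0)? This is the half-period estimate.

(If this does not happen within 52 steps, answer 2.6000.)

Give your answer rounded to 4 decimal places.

Answer: 2.6000

Derivation:
Step 0: x=[8.2000] v=[0.0000]
Step 1: x=[8.1920] v=[-0.1610]
Step 2: x=[8.1759] v=[-0.3214]
Step 3: x=[8.1519] v=[-0.4807]
Step 4: x=[8.1200] v=[-0.6383]
Step 5: x=[8.0803] v=[-0.7937]
Step 6: x=[8.0330] v=[-0.9463]
Step 7: x=[7.9782] v=[-1.0956]
Step 8: x=[7.9161] v=[-1.2411]
Step 9: x=[7.8470] v=[-1.3822]
Step 10: x=[7.7711] v=[-1.5185]
Step 11: x=[7.6886] v=[-1.6495]
Step 12: x=[7.5999] v=[-1.7747]
Step 13: x=[7.5052] v=[-1.8937]
Step 14: x=[7.4049] v=[-2.0061]
Step 15: x=[7.2993] v=[-2.1114]
Step 16: x=[7.1888] v=[-2.2094]
Step 17: x=[7.0738] v=[-2.2996]
Step 18: x=[6.9547] v=[-2.3818]
Step 19: x=[6.8319] v=[-2.4556]
Step 20: x=[6.7059] v=[-2.5208]
Step 21: x=[6.5770] v=[-2.5772]
Step 22: x=[6.4458] v=[-2.6246]
Step 23: x=[6.3127] v=[-2.6628]
Step 24: x=[6.1781] v=[-2.6917]
Step 25: x=[6.0425] v=[-2.7112]
Step 26: x=[5.9064] v=[-2.7212]
Step 27: x=[5.7703] v=[-2.7217]
Step 28: x=[5.6347] v=[-2.7126]
Step 29: x=[5.5000] v=[-2.6940]
Step 30: x=[5.3667] v=[-2.6660]
Step 31: x=[5.2353] v=[-2.6287]
Step 32: x=[5.1062] v=[-2.5822]
Step 33: x=[4.9799] v=[-2.5266]
Step 34: x=[4.8568] v=[-2.4622]
Step 35: x=[4.7373] v=[-2.3892]
Step 36: x=[4.6219] v=[-2.3078]
Step 37: x=[4.5110] v=[-2.2183]
Step 38: x=[4.4049] v=[-2.1211]
Step 39: x=[4.3041] v=[-2.0164]
Step 40: x=[4.2089] v=[-1.9047]
Step 41: x=[4.1196] v=[-1.7863]
Step 42: x=[4.0365] v=[-1.6617]
Step 43: x=[3.9599] v=[-1.5313]
Step 44: x=[3.8901] v=[-1.3955]
Step 45: x=[3.8274] v=[-1.2548]
Step 46: x=[3.7719] v=[-1.1097]
Step 47: x=[3.7239] v=[-0.9607]
Step 48: x=[3.6835] v=[-0.8084]
Step 49: x=[3.6508] v=[-0.6532]
Step 50: x=[3.6260] v=[-0.4958]
Step 51: x=[3.6092] v=[-0.3366]
Step 52: x=[3.6004] v=[-0.1762]
v[0] did not become non-negative within 52 steps; using fallback time=2.6000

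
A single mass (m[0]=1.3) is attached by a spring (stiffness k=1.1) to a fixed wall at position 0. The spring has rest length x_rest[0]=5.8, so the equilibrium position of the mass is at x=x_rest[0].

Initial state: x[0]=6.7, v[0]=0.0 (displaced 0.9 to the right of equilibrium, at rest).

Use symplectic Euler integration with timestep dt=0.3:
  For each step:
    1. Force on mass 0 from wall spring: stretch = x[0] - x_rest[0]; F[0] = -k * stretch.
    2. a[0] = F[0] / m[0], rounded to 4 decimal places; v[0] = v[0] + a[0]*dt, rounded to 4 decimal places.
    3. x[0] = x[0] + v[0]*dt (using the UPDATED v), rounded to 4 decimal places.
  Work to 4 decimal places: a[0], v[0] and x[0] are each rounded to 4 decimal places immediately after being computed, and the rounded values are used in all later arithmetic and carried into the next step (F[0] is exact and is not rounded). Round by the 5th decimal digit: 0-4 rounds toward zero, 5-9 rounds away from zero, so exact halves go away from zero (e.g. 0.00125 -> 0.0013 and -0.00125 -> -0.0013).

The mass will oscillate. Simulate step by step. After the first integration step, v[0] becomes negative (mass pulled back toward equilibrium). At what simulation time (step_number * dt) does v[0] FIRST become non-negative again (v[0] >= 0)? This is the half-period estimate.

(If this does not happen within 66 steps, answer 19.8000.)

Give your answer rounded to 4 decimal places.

Answer: 3.6000

Derivation:
Step 0: x=[6.7000] v=[0.0000]
Step 1: x=[6.6315] v=[-0.2285]
Step 2: x=[6.4996] v=[-0.4396]
Step 3: x=[6.3144] v=[-0.6172]
Step 4: x=[6.0901] v=[-0.7478]
Step 5: x=[5.8437] v=[-0.8215]
Step 6: x=[5.5939] v=[-0.8326]
Step 7: x=[5.3598] v=[-0.7803]
Step 8: x=[5.1592] v=[-0.6686]
Step 9: x=[5.0074] v=[-0.5059]
Step 10: x=[4.9160] v=[-0.3047]
Step 11: x=[4.8919] v=[-0.0803]
Step 12: x=[4.9370] v=[0.1502]
First v>=0 after going negative at step 12, time=3.6000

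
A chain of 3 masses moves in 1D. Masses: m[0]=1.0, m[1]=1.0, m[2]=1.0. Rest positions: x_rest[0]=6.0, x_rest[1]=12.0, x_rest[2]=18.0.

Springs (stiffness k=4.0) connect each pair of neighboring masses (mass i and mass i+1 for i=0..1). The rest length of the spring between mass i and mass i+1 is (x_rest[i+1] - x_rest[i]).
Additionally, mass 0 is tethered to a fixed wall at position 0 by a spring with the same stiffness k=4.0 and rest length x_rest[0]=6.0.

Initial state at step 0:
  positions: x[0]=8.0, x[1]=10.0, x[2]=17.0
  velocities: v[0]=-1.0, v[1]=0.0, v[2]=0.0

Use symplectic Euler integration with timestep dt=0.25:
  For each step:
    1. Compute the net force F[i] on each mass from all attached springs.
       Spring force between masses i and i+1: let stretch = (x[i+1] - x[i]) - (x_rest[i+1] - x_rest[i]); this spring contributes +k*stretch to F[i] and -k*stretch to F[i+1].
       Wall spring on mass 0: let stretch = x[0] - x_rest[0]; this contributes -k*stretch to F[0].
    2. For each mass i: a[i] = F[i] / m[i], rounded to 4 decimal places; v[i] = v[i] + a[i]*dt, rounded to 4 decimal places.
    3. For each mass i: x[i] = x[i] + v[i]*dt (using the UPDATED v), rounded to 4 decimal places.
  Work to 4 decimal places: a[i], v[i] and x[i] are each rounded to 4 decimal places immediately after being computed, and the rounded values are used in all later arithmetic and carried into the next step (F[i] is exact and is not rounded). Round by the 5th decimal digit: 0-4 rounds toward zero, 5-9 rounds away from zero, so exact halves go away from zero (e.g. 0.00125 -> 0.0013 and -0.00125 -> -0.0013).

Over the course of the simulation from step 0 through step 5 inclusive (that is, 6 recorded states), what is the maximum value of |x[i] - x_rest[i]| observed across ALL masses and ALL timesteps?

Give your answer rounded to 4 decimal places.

Answer: 2.8125

Derivation:
Step 0: x=[8.0000 10.0000 17.0000] v=[-1.0000 0.0000 0.0000]
Step 1: x=[6.2500 11.2500 16.7500] v=[-7.0000 5.0000 -1.0000]
Step 2: x=[4.1875 12.6250 16.6250] v=[-8.2500 5.5000 -0.5000]
Step 3: x=[3.1875 12.8906 17.0000] v=[-4.0000 1.0625 1.5000]
Step 4: x=[3.8164 11.7578 17.8477] v=[2.5156 -4.5312 3.3906]
Step 5: x=[5.4766 10.1621 18.6729] v=[6.6406 -6.3827 3.3007]
Max displacement = 2.8125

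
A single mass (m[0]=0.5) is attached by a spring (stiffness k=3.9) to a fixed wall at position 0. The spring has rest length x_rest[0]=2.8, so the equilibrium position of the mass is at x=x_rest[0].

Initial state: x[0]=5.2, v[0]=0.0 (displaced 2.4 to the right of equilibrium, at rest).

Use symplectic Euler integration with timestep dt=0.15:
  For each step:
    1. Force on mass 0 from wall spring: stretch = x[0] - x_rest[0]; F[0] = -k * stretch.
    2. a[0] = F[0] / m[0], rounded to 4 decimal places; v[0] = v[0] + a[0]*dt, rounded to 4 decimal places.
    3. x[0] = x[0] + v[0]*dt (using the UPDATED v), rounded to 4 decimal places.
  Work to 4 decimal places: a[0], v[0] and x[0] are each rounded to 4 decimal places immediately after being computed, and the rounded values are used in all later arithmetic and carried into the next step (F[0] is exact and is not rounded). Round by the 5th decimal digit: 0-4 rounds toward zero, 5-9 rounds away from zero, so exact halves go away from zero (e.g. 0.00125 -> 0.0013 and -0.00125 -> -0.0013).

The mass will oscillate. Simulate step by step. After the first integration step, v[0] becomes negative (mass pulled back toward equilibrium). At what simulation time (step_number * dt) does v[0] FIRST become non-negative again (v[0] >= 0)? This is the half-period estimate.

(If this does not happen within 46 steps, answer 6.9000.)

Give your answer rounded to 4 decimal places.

Answer: 1.2000

Derivation:
Step 0: x=[5.2000] v=[0.0000]
Step 1: x=[4.7788] v=[-2.8080]
Step 2: x=[4.0103] v=[-5.1232]
Step 3: x=[3.0294] v=[-6.5392]
Step 4: x=[2.0083] v=[-6.8076]
Step 5: x=[1.1261] v=[-5.8813]
Step 6: x=[0.5377] v=[-3.9228]
Step 7: x=[0.3463] v=[-1.2759]
Step 8: x=[0.5855] v=[1.5949]
First v>=0 after going negative at step 8, time=1.2000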